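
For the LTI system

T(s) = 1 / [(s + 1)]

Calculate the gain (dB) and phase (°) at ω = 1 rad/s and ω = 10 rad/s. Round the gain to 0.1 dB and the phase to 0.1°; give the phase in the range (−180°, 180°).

ω = 1: -3.0 dB, -45.0°; ω = 10: -20.0 dB, -84.3°

At ω = 1 rad/s:
pole (1 + j1·1) = 1 + j1 → |·| ≈ 1.4142, ∠ ≈ 45.00°
|T| = 1 · 1 / (1.4142) ≈ 0.70711
Gain = 20 log₁₀(0.70711) ≈ -3.01 dB
∠T = (0°) − (45.00°) = -45.00°

At ω = 10 rad/s:
pole (1 + j10·1) = 1 + j10 → |·| ≈ 10.05, ∠ ≈ 84.29°
|T| = 1 · 1 / (10.05) ≈ 0.099502
Gain = 20 log₁₀(0.099502) ≈ -20.04 dB
∠T = (0°) − (84.29°) = -84.29°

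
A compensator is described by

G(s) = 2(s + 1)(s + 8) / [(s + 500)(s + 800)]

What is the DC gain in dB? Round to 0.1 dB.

-88.0 dB

G(0) = 2·1·8 / (500·800) = 4e-05
20 log₁₀(4e-05) ≈ -87.96 dB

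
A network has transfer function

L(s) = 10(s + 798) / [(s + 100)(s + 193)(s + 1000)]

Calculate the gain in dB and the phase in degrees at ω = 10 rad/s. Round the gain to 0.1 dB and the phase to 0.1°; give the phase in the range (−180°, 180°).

At s = jω = j10:
zero (s+798): 798 + j10 → |·| = √(798²+10²) = √636904 ≈ 798.06, ∠ = arctan(10/798) ≈ 0.72°
pole (s+100): 100 + j10 → |·| = √(100²+10²) = √10100 ≈ 100.5, ∠ = arctan(10/100) ≈ 5.71°
pole (s+193): 193 + j10 → |·| = √(193²+10²) = √37349 ≈ 193.26, ∠ = arctan(10/193) ≈ 2.97°
pole (s+1000): 1000 + j10 → |·| = √(1000²+10²) = √1000100 ≈ 1000, ∠ = arctan(10/1000) ≈ 0.57°
|L| = 10 · 798.06 / 1.9423e+07 ≈ 0.00041088
Gain = 20 log₁₀(0.00041088) ≈ -67.73 dB
∠L = 0.72° − 9.25° = -8.53°

-67.7 dB, -8.5°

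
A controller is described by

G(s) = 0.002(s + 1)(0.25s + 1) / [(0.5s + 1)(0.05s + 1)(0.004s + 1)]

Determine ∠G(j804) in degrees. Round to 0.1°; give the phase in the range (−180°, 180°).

At ω = 804 rad/s:
zero (1 + j804·1) = 1 + j804 → |·| ≈ 804, ∠ ≈ 89.93°
zero (1 + j804·0.25) = 1 + j201 → |·| ≈ 201, ∠ ≈ 89.71°
pole (1 + j804·0.5) = 1 + j402 → |·| ≈ 402, ∠ ≈ 89.86°
pole (1 + j804·0.05) = 1 + j40.2 → |·| ≈ 40.212, ∠ ≈ 88.58°
pole (1 + j804·0.004) = 1 + j3.216 → |·| ≈ 3.3679, ∠ ≈ 72.73°
∠G = (89.93° + 89.71°) − (89.86° + 88.58° + 72.73°) = -71.53°

-71.5°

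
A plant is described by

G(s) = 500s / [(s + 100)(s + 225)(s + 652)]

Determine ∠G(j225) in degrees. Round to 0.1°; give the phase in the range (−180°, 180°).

-40.1°

At s = jω = j225:
zero at origin: s = j225 → |·| = 225, ∠ = 90.00°
pole (s+100): 100 + j225 → |·| = √(100²+225²) = √60625 ≈ 246.22, ∠ = arctan(225/100) ≈ 66.04°
pole (s+225): 225 + j225 → |·| = √(225²+225²) = √101250 ≈ 318.2, ∠ = arctan(225/225) ≈ 45.00°
pole (s+652): 652 + j225 → |·| = √(652²+225²) = √475729 ≈ 689.73, ∠ = arctan(225/652) ≈ 19.04°
∠G = 90.00° − 130.08° = -40.08°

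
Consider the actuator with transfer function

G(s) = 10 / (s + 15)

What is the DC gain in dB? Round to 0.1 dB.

G(0) = 10 / (15) ≈ 0.66667
20 log₁₀(0.66667) ≈ -3.52 dB

-3.5 dB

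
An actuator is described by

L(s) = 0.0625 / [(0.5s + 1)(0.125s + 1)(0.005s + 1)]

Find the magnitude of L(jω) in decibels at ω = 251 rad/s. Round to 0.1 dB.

-100.1 dB

At ω = 251 rad/s:
pole (1 + j251·0.5) = 1 + j125.5 → |·| ≈ 125.5, ∠ ≈ 89.54°
pole (1 + j251·0.125) = 1 + j31.375 → |·| ≈ 31.391, ∠ ≈ 88.17°
pole (1 + j251·0.005) = 1 + j1.255 → |·| ≈ 1.6047, ∠ ≈ 51.45°
|L| = 0.0625 · 1 / (125.5 · 31.391 · 1.6047) ≈ 9.8864e-06
Gain = 20 log₁₀(9.8864e-06) ≈ -100.10 dB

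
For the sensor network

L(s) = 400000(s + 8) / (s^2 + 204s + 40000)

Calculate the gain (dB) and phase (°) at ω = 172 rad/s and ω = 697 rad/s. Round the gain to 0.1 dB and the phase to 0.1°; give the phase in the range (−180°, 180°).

At s = jω = j172:
zero (s+8): 8 + j172 → |·| = √(8²+172²) = √29648 ≈ 172.19, ∠ = arctan(172/8) ≈ 87.34°
quadratic: (j172)² + 204·j172 + 40000 = 10416 + j35088 → |·| ≈ 36601, ∠ ≈ 73.47°
|L| = 400000 · 172.19 / 36601 ≈ 1881.8
Gain = 20 log₁₀(1881.8) ≈ 65.49 dB
∠L = 87.34° − 73.47° = 13.87°

At s = jω = j697:
zero (s+8): 8 + j697 → |·| = √(8²+697²) = √485873 ≈ 697.05, ∠ = arctan(697/8) ≈ 89.34°
quadratic: (j697)² + 204·j697 + 40000 = -445809 + j142188 → |·| ≈ 4.6793e+05, ∠ ≈ 162.31°
|L| = 400000 · 697.05 / 4.6793e+05 ≈ 595.86
Gain = 20 log₁₀(595.86) ≈ 55.50 dB
∠L = 89.34° − 162.31° = -72.97°

ω = 172: 65.5 dB, 13.9°; ω = 697: 55.5 dB, -73.0°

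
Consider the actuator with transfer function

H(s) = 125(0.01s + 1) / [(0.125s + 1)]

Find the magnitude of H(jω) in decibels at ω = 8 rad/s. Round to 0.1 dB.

At ω = 8 rad/s:
zero (1 + j8·0.01) = 1 + j0.08 → |·| ≈ 1.0032, ∠ ≈ 4.57°
pole (1 + j8·0.125) = 1 + j1 → |·| ≈ 1.4142, ∠ ≈ 45.00°
|H| = 125 · 1.0032 / (1.4142) ≈ 88.672
Gain = 20 log₁₀(88.672) ≈ 38.96 dB

39.0 dB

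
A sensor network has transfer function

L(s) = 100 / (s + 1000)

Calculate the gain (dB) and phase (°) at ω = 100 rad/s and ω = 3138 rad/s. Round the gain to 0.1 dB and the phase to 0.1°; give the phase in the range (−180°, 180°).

Substitute s = j100:
Numerator: 100 = 100 + j0
Denominator: (j100) + 1000 = 1000 + j100
|N| = √(100² + 0²) ≈ 100, ∠N ≈ 0.00°
|D| = √(1000² + 100²) ≈ 1005, ∠D ≈ 5.71°
|L| = 100 / 1005 ≈ 0.099502
Gain = 20 log₁₀(0.099502) ≈ -20.04 dB
∠L = 0.00° − 5.71° = -5.71°

Substitute s = j3138:
Numerator: 100 = 100 + j0
Denominator: (j3138) + 1000 = 1000 + j3138
|N| = √(100² + 0²) ≈ 100, ∠N ≈ 0.00°
|D| = √(1000² + 3138²) ≈ 3293.5, ∠D ≈ 72.32°
|L| = 100 / 3293.5 ≈ 0.030363
Gain = 20 log₁₀(0.030363) ≈ -30.35 dB
∠L = 0.00° − 72.32° = -72.32°

ω = 100: -20.0 dB, -5.7°; ω = 3138: -30.4 dB, -72.3°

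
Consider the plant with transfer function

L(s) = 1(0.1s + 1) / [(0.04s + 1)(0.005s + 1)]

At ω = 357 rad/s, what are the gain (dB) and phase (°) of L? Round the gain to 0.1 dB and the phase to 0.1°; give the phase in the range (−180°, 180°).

At ω = 357 rad/s:
zero (1 + j357·0.1) = 1 + j35.7 → |·| ≈ 35.714, ∠ ≈ 88.40°
pole (1 + j357·0.04) = 1 + j14.28 → |·| ≈ 14.315, ∠ ≈ 85.99°
pole (1 + j357·0.005) = 1 + j1.785 → |·| ≈ 2.046, ∠ ≈ 60.74°
|L| = 1 · 35.714 / (14.315 · 2.046) ≈ 1.2194
Gain = 20 log₁₀(1.2194) ≈ 1.72 dB
∠L = (88.40°) − (85.99° + 60.74°) = -58.33°

1.7 dB, -58.3°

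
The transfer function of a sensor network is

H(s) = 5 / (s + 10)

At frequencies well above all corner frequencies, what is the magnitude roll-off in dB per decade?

Each pole contributes −20 dB/decade at high frequency; each zero contributes +20 dB/decade.
Net: 0 zero(s) − 1 pole(s) → -20 dB/decade.

-20 dB/decade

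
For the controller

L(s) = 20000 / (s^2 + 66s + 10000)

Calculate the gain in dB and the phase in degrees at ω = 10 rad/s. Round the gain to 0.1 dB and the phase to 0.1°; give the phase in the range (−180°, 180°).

At s = jω = j10:
quadratic: (j10)² + 66·j10 + 10000 = 9900 + j660 → |·| ≈ 9922, ∠ ≈ 3.81°
|L| = 20000 / 9922 ≈ 2.0157
Gain = 20 log₁₀(2.0157) ≈ 6.09 dB
∠L = 0.00° − 3.81° = -3.81°

6.1 dB, -3.8°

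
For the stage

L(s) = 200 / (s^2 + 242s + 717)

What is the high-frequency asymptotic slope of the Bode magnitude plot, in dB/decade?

-40 dB/decade

Each pole contributes −20 dB/decade at high frequency; each zero contributes +20 dB/decade.
Net: 0 zero(s) − 2 pole(s) → -40 dB/decade.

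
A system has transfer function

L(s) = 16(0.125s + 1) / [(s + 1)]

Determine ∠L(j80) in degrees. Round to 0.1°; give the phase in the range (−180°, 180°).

At ω = 80 rad/s:
zero (1 + j80·0.125) = 1 + j10 → |·| ≈ 10.05, ∠ ≈ 84.29°
pole (1 + j80·1) = 1 + j80 → |·| ≈ 80.006, ∠ ≈ 89.28°
∠L = (84.29°) − (89.28°) = -4.99°

-5.0°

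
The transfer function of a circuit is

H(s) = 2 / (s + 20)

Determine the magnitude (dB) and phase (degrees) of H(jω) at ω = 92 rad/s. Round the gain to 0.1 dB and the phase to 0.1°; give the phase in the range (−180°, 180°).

At s = jω = j92:
pole (s+20): 20 + j92 → |·| = √(20²+92²) = √8864 ≈ 94.149, ∠ = arctan(92/20) ≈ 77.74°
|H| = 2 / 94.149 ≈ 0.021243
Gain = 20 log₁₀(0.021243) ≈ -33.46 dB
∠H = 0.00° − 77.74° = -77.74°

-33.5 dB, -77.7°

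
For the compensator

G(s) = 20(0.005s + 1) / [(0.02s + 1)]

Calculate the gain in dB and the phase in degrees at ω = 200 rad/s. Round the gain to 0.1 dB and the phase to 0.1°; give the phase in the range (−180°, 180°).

16.7 dB, -31.0°

At ω = 200 rad/s:
zero (1 + j200·0.005) = 1 + j1 → |·| ≈ 1.4142, ∠ ≈ 45.00°
pole (1 + j200·0.02) = 1 + j4 → |·| ≈ 4.1231, ∠ ≈ 75.96°
|G| = 20 · 1.4142 / (4.1231) ≈ 6.8599
Gain = 20 log₁₀(6.8599) ≈ 16.73 dB
∠G = (45.00°) − (75.96°) = -30.96°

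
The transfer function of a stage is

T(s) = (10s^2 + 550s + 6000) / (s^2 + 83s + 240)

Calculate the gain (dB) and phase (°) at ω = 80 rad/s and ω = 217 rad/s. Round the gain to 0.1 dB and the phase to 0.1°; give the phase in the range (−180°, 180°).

Substitute s = j80:
Numerator: 10(j80)^2 + 550(j80) + 6000 = -58000 + j44000
Denominator: (j80)^2 + 83(j80) + 240 = -6160 + j6640
|N| = √(58000² + 44000²) ≈ 72801, ∠N ≈ 142.82°
|D| = √(6160² + 6640²) ≈ 9057.3, ∠D ≈ 132.85°
|T| = 72801 / 9057.3 ≈ 8.0378
Gain = 20 log₁₀(8.0378) ≈ 18.10 dB
∠T = 142.82° − 132.85° = 9.97°

Substitute s = j217:
Numerator: 10(j217)^2 + 550(j217) + 6000 = -464890 + j119350
Denominator: (j217)^2 + 83(j217) + 240 = -46849 + j18011
|N| = √(464890² + 119350²) ≈ 4.7997e+05, ∠N ≈ 165.60°
|D| = √(46849² + 18011²) ≈ 50192, ∠D ≈ 158.97°
|T| = 4.7997e+05 / 50192 ≈ 9.5627
Gain = 20 log₁₀(9.5627) ≈ 19.61 dB
∠T = 165.60° − 158.97° = 6.63°

ω = 80: 18.1 dB, 10.0°; ω = 217: 19.6 dB, 6.6°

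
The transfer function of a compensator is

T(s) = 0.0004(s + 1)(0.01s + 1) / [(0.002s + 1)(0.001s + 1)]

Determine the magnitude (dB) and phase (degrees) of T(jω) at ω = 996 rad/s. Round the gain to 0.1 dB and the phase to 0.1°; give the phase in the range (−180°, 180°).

At ω = 996 rad/s:
zero (1 + j996·1) = 1 + j996 → |·| ≈ 996, ∠ ≈ 89.94°
zero (1 + j996·0.01) = 1 + j9.96 → |·| ≈ 10.01, ∠ ≈ 84.27°
pole (1 + j996·0.002) = 1 + j1.992 → |·| ≈ 2.2289, ∠ ≈ 63.34°
pole (1 + j996·0.001) = 1 + j0.996 → |·| ≈ 1.4114, ∠ ≈ 44.89°
|T| = 0.0004 · 996 · 10.01 / (2.2289 · 1.4114) ≈ 1.2677
Gain = 20 log₁₀(1.2677) ≈ 2.06 dB
∠T = (89.94° + 84.27°) − (63.34° + 44.89°) = 65.98°

2.1 dB, 66.0°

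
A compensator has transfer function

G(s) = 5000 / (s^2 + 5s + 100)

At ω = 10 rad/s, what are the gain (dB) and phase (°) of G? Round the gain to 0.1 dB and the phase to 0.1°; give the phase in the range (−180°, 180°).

At s = jω = j10:
quadratic: (j10)² + 5·j10 + 100 = 0 + j50 → |·| ≈ 50, ∠ ≈ 90.00°
|G| = 5000 / 50 ≈ 100
Gain = 20 log₁₀(100) ≈ 40.00 dB
∠G = 0.00° − 90.00° = -90.00°

40.0 dB, -90.0°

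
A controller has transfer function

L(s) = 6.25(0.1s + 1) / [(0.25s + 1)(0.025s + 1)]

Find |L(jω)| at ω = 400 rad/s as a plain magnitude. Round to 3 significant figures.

At ω = 400 rad/s:
zero (1 + j400·0.1) = 1 + j40 → |·| ≈ 40.012, ∠ ≈ 88.57°
pole (1 + j400·0.25) = 1 + j100 → |·| ≈ 100, ∠ ≈ 89.43°
pole (1 + j400·0.025) = 1 + j10 → |·| ≈ 10.05, ∠ ≈ 84.29°
|L| = 6.25 · 40.012 / (100 · 10.05) ≈ 0.24883

0.249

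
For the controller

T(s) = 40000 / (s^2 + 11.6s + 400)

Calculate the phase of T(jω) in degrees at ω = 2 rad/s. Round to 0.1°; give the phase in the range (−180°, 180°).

-3.4°

At s = jω = j2:
quadratic: (j2)² + 11.6·j2 + 400 = 396 + j23.2 → |·| ≈ 396.68, ∠ ≈ 3.35°
∠T = 0.00° − 3.35° = -3.35°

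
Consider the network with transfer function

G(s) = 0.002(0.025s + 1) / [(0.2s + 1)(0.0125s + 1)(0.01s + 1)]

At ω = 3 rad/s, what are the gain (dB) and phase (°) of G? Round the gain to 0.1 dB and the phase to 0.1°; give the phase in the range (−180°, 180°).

At ω = 3 rad/s:
zero (1 + j3·0.025) = 1 + j0.075 → |·| ≈ 1.0028, ∠ ≈ 4.29°
pole (1 + j3·0.2) = 1 + j0.6 → |·| ≈ 1.1662, ∠ ≈ 30.96°
pole (1 + j3·0.0125) = 1 + j0.0375 → |·| ≈ 1.0007, ∠ ≈ 2.15°
pole (1 + j3·0.01) = 1 + j0.03 → |·| ≈ 1.0004, ∠ ≈ 1.72°
|G| = 0.002 · 1.0028 / (1.1662 · 1.0007 · 1.0004) ≈ 0.0017179
Gain = 20 log₁₀(0.0017179) ≈ -55.30 dB
∠G = (4.29°) − (30.96° + 2.15° + 1.72°) = -30.54°

-55.3 dB, -30.5°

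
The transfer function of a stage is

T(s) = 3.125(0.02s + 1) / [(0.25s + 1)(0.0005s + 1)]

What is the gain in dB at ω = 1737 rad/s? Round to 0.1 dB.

At ω = 1737 rad/s:
zero (1 + j1737·0.02) = 1 + j34.74 → |·| ≈ 34.754, ∠ ≈ 88.35°
pole (1 + j1737·0.25) = 1 + j434.25 → |·| ≈ 434.25, ∠ ≈ 89.87°
pole (1 + j1737·0.0005) = 1 + j0.8685 → |·| ≈ 1.3245, ∠ ≈ 40.97°
|T| = 3.125 · 34.754 / (434.25 · 1.3245) ≈ 0.18883
Gain = 20 log₁₀(0.18883) ≈ -14.48 dB

-14.5 dB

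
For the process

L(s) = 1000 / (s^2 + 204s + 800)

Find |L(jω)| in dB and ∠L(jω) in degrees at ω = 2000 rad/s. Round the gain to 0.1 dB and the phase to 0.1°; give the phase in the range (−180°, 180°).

Substitute s = j2000:
Numerator: 1000 = 1000 + j0
Denominator: (j2000)^2 + 204(j2000) + 800 = -3999200 + j408000
|N| = √(1000² + 0²) ≈ 1000, ∠N ≈ 0.00°
|D| = √(3999200² + 408000²) ≈ 4.02e+06, ∠D ≈ 174.17°
|L| = 1000 / 4.02e+06 ≈ 0.00024876
Gain = 20 log₁₀(0.00024876) ≈ -72.08 dB
∠L = 0.00° − 174.17° = -174.17°

-72.1 dB, -174.2°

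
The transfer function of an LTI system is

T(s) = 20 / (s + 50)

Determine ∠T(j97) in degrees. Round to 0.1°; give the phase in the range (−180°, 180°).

-62.7°

Substitute s = j97:
Numerator: 20 = 20 + j0
Denominator: (j97) + 50 = 50 + j97
|N| = √(20² + 0²) ≈ 20, ∠N ≈ 0.00°
|D| = √(50² + 97²) ≈ 109.13, ∠D ≈ 62.73°
∠T = 0.00° − 62.73° = -62.73°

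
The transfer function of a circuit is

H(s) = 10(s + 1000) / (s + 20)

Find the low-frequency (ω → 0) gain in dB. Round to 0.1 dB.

54.0 dB

H(0) = 10·1000 / (20) = 500
20 log₁₀(500) ≈ 53.98 dB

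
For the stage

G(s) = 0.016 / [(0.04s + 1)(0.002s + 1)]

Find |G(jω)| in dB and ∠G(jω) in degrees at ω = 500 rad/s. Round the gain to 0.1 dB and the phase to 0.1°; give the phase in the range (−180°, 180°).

At ω = 500 rad/s:
pole (1 + j500·0.04) = 1 + j20 → |·| ≈ 20.025, ∠ ≈ 87.14°
pole (1 + j500·0.002) = 1 + j1 → |·| ≈ 1.4142, ∠ ≈ 45.00°
|G| = 0.016 · 1 / (20.025 · 1.4142) ≈ 0.00056498
Gain = 20 log₁₀(0.00056498) ≈ -64.96 dB
∠G = (0°) − (87.14° + 45.00°) = -132.14°

-65.0 dB, -132.1°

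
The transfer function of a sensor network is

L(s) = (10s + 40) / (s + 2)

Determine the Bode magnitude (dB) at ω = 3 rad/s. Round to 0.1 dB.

Substitute s = j3:
Numerator: 10(j3) + 40 = 40 + j30
Denominator: (j3) + 2 = 2 + j3
|N| = √(40² + 30²) ≈ 50, ∠N ≈ 36.87°
|D| = √(2² + 3²) ≈ 3.6056, ∠D ≈ 56.31°
|L| = 50 / 3.6056 ≈ 13.867
Gain = 20 log₁₀(13.867) ≈ 22.84 dB

22.8 dB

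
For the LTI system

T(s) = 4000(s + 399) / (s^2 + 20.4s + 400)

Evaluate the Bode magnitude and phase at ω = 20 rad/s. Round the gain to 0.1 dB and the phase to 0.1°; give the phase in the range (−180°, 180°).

At s = jω = j20:
zero (s+399): 399 + j20 → |·| = √(399²+20²) = √159601 ≈ 399.5, ∠ = arctan(20/399) ≈ 2.87°
quadratic: (j20)² + 20.4·j20 + 400 = 0 + j408 → |·| ≈ 408, ∠ ≈ 90.00°
|T| = 4000 · 399.5 / 408 ≈ 3916.7
Gain = 20 log₁₀(3916.7) ≈ 71.86 dB
∠T = 2.87° − 90.00° = -87.13°

71.9 dB, -87.1°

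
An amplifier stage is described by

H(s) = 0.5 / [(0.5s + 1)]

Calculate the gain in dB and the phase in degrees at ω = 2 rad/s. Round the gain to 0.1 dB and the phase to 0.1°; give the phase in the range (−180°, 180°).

-9.0 dB, -45.0°

At ω = 2 rad/s:
pole (1 + j2·0.5) = 1 + j1 → |·| ≈ 1.4142, ∠ ≈ 45.00°
|H| = 0.5 · 1 / (1.4142) ≈ 0.35356
Gain = 20 log₁₀(0.35356) ≈ -9.03 dB
∠H = (0°) − (45.00°) = -45.00°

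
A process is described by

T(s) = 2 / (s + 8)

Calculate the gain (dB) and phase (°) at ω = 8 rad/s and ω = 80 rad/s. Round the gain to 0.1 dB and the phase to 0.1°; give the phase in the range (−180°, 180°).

At s = jω = j8:
pole (s+8): 8 + j8 → |·| = √(8²+8²) = √128 ≈ 11.314, ∠ = arctan(8/8) ≈ 45.00°
|T| = 2 / 11.314 ≈ 0.17677
Gain = 20 log₁₀(0.17677) ≈ -15.05 dB
∠T = 0.00° − 45.00° = -45.00°

At s = jω = j80:
pole (s+8): 8 + j80 → |·| = √(8²+80²) = √6464 ≈ 80.399, ∠ = arctan(80/8) ≈ 84.29°
|T| = 2 / 80.399 ≈ 0.024876
Gain = 20 log₁₀(0.024876) ≈ -32.08 dB
∠T = 0.00° − 84.29° = -84.29°

ω = 8: -15.1 dB, -45.0°; ω = 80: -32.1 dB, -84.3°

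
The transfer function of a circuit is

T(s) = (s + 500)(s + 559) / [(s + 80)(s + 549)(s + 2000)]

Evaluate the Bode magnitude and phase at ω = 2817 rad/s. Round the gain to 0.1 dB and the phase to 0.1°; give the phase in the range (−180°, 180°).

-70.6 dB, -63.3°

At s = jω = j2817:
zero (s+500): 500 + j2817 → |·| = √(500²+2817²) = √8185489 ≈ 2861, ∠ = arctan(2817/500) ≈ 79.94°
zero (s+559): 559 + j2817 → |·| = √(559²+2817²) = √8247970 ≈ 2871.9, ∠ = arctan(2817/559) ≈ 78.78°
pole (s+80): 80 + j2817 → |·| = √(80²+2817²) = √7941889 ≈ 2818.1, ∠ = arctan(2817/80) ≈ 88.37°
pole (s+549): 549 + j2817 → |·| = √(549²+2817²) = √8236890 ≈ 2870, ∠ = arctan(2817/549) ≈ 78.97°
pole (s+2000): 2000 + j2817 → |·| = √(2000²+2817²) = √11935489 ≈ 3454.8, ∠ = arctan(2817/2000) ≈ 54.63°
|T| = 1 · 8.2165e+06 / 2.7942e+10 ≈ 0.00029406
Gain = 20 log₁₀(0.00029406) ≈ -70.63 dB
∠T = 158.72° − 221.97° = -63.25°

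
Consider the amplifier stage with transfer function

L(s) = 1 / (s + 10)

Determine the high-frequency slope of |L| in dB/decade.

Each pole contributes −20 dB/decade at high frequency; each zero contributes +20 dB/decade.
Net: 0 zero(s) − 1 pole(s) → -20 dB/decade.

-20 dB/decade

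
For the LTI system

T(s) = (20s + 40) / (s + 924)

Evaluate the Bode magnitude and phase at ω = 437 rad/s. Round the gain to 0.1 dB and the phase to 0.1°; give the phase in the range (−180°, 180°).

18.6 dB, 64.4°

Substitute s = j437:
Numerator: 20(j437) + 40 = 40 + j8740
Denominator: (j437) + 924 = 924 + j437
|N| = √(40² + 8740²) ≈ 8740.1, ∠N ≈ 89.74°
|D| = √(924² + 437²) ≈ 1022.1, ∠D ≈ 25.31°
|T| = 8740.1 / 1022.1 ≈ 8.5511
Gain = 20 log₁₀(8.5511) ≈ 18.64 dB
∠T = 89.74° − 25.31° = 64.43°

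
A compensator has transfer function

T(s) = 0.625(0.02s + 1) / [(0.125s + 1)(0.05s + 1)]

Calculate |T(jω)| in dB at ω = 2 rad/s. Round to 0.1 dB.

At ω = 2 rad/s:
zero (1 + j2·0.02) = 1 + j0.04 → |·| ≈ 1.0008, ∠ ≈ 2.29°
pole (1 + j2·0.125) = 1 + j0.25 → |·| ≈ 1.0308, ∠ ≈ 14.04°
pole (1 + j2·0.05) = 1 + j0.1 → |·| ≈ 1.005, ∠ ≈ 5.71°
|T| = 0.625 · 1.0008 / (1.0308 · 1.005) ≈ 0.60379
Gain = 20 log₁₀(0.60379) ≈ -4.38 dB

-4.4 dB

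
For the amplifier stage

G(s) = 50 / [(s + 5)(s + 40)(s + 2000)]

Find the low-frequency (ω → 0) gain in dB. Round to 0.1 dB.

G(0) = 50 / (5·40·2000) = 0.000125
20 log₁₀(0.000125) ≈ -78.06 dB

-78.1 dB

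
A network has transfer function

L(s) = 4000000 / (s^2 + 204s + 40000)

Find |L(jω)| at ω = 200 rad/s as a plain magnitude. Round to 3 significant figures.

98.0

At s = jω = j200:
quadratic: (j200)² + 204·j200 + 40000 = 0 + j40800 → |·| ≈ 40800, ∠ ≈ 90.00°
|L| = 4000000 / 40800 ≈ 98.039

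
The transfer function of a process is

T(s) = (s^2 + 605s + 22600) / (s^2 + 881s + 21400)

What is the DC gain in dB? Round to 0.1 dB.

T(0) = 22600 / 21400 ≈ 1.0561
20 log₁₀(1.0561) ≈ 0.47 dB

0.5 dB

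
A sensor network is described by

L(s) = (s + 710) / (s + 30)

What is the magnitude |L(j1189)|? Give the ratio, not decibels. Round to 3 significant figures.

At s = jω = j1189:
zero (s+710): 710 + j1189 → |·| = √(710²+1189²) = √1917821 ≈ 1384.9, ∠ = arctan(1189/710) ≈ 59.16°
pole (s+30): 30 + j1189 → |·| = √(30²+1189²) = √1414621 ≈ 1189.4, ∠ = arctan(1189/30) ≈ 88.55°
|L| = 1 · 1384.9 / 1189.4 ≈ 1.1644

1.16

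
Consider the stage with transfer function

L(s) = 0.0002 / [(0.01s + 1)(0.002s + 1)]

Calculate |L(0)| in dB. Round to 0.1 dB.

-74.0 dB

L(0) = 0.0002 · 1 / 1 = 0.0002
20 log₁₀(0.0002) ≈ -73.98 dB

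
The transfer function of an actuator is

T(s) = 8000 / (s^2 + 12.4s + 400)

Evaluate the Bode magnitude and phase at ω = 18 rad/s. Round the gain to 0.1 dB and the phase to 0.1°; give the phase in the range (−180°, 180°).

At s = jω = j18:
quadratic: (j18)² + 12.4·j18 + 400 = 76 + j223.2 → |·| ≈ 235.78, ∠ ≈ 71.20°
|T| = 8000 / 235.78 ≈ 33.93
Gain = 20 log₁₀(33.93) ≈ 30.61 dB
∠T = 0.00° − 71.20° = -71.20°

30.6 dB, -71.2°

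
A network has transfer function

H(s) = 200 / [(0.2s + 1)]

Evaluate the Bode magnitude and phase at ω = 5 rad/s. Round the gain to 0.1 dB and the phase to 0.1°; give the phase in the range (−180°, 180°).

At ω = 5 rad/s:
pole (1 + j5·0.2) = 1 + j1 → |·| ≈ 1.4142, ∠ ≈ 45.00°
|H| = 200 · 1 / (1.4142) ≈ 141.42
Gain = 20 log₁₀(141.42) ≈ 43.01 dB
∠H = (0°) − (45.00°) = -45.00°

43.0 dB, -45.0°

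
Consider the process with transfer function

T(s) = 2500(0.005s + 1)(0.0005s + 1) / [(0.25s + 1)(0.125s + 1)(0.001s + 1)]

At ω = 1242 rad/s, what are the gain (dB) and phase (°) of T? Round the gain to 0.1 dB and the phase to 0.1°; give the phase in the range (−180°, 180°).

At ω = 1242 rad/s:
zero (1 + j1242·0.005) = 1 + j6.21 → |·| ≈ 6.29, ∠ ≈ 80.85°
zero (1 + j1242·0.0005) = 1 + j0.621 → |·| ≈ 1.1771, ∠ ≈ 31.84°
pole (1 + j1242·0.25) = 1 + j310.5 → |·| ≈ 310.5, ∠ ≈ 89.82°
pole (1 + j1242·0.125) = 1 + j155.25 → |·| ≈ 155.25, ∠ ≈ 89.63°
pole (1 + j1242·0.001) = 1 + j1.242 → |·| ≈ 1.5945, ∠ ≈ 51.16°
|T| = 2500 · 6.29 · 1.1771 / (310.5 · 155.25 · 1.5945) ≈ 0.24082
Gain = 20 log₁₀(0.24082) ≈ -12.37 dB
∠T = (80.85° + 31.84°) − (89.82° + 89.63° + 51.16°) = -117.92°

-12.4 dB, -117.9°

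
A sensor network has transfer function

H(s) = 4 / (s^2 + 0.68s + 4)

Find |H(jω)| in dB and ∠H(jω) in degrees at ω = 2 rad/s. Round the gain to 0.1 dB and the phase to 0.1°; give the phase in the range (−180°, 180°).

At s = jω = j2:
quadratic: (j2)² + 0.68·j2 + 4 = 0 + j1.36 → |·| ≈ 1.36, ∠ ≈ 90.00°
|H| = 4 / 1.36 ≈ 2.9412
Gain = 20 log₁₀(2.9412) ≈ 9.37 dB
∠H = 0.00° − 90.00° = -90.00°

9.4 dB, -90.0°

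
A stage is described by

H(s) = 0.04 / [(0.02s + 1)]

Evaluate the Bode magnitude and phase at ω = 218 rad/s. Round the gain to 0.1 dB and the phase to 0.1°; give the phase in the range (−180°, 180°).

-41.0 dB, -77.1°

At ω = 218 rad/s:
pole (1 + j218·0.02) = 1 + j4.36 → |·| ≈ 4.4732, ∠ ≈ 77.08°
|H| = 0.04 · 1 / (4.4732) ≈ 0.0089421
Gain = 20 log₁₀(0.0089421) ≈ -40.97 dB
∠H = (0°) − (77.08°) = -77.08°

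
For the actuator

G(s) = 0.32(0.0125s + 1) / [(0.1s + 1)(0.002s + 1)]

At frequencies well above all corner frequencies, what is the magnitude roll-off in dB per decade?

-20 dB/decade

Each pole contributes −20 dB/decade at high frequency; each zero contributes +20 dB/decade.
Net: 1 zero(s) − 2 pole(s) → -20 dB/decade.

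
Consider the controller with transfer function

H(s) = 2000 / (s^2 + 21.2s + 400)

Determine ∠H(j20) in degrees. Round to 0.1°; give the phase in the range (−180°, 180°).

At s = jω = j20:
quadratic: (j20)² + 21.2·j20 + 400 = 0 + j424 → |·| ≈ 424, ∠ ≈ 90.00°
∠H = 0.00° − 90.00° = -90.00°

-90.0°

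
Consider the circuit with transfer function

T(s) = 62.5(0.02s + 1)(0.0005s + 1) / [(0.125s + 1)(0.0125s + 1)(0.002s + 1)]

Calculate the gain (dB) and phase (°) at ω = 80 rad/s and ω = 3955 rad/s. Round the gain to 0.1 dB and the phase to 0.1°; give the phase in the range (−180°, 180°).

ω = 80: 18.3 dB, -78.1°; ω = 3955: -25.0 dB, -109.1°

At ω = 80 rad/s:
zero (1 + j80·0.02) = 1 + j1.6 → |·| ≈ 1.8868, ∠ ≈ 57.99°
zero (1 + j80·0.0005) = 1 + j0.04 → |·| ≈ 1.0008, ∠ ≈ 2.29°
pole (1 + j80·0.125) = 1 + j10 → |·| ≈ 10.05, ∠ ≈ 84.29°
pole (1 + j80·0.0125) = 1 + j1 → |·| ≈ 1.4142, ∠ ≈ 45.00°
pole (1 + j80·0.002) = 1 + j0.16 → |·| ≈ 1.0127, ∠ ≈ 9.09°
|T| = 62.5 · 1.8868 · 1.0008 / (10.05 · 1.4142 · 1.0127) ≈ 8.1997
Gain = 20 log₁₀(8.1997) ≈ 18.28 dB
∠T = (57.99° + 2.29°) − (84.29° + 45.00° + 9.09°) = -78.10°

At ω = 3955 rad/s:
zero (1 + j3955·0.02) = 1 + j79.1 → |·| ≈ 79.106, ∠ ≈ 89.28°
zero (1 + j3955·0.0005) = 1 + j1.9775 → |·| ≈ 2.216, ∠ ≈ 63.17°
pole (1 + j3955·0.125) = 1 + j494.375 → |·| ≈ 494.38, ∠ ≈ 89.88°
pole (1 + j3955·0.0125) = 1 + j49.4375 → |·| ≈ 49.448, ∠ ≈ 88.84°
pole (1 + j3955·0.002) = 1 + j7.91 → |·| ≈ 7.973, ∠ ≈ 82.79°
|T| = 62.5 · 79.106 · 2.216 / (494.38 · 49.448 · 7.973) ≈ 0.056212
Gain = 20 log₁₀(0.056212) ≈ -25.00 dB
∠T = (89.28° + 63.17°) − (89.88° + 88.84° + 82.79°) = -109.06°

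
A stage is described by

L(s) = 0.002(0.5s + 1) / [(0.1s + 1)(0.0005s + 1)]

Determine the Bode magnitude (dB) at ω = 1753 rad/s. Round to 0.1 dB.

At ω = 1753 rad/s:
zero (1 + j1753·0.5) = 1 + j876.5 → |·| ≈ 876.5, ∠ ≈ 89.93°
pole (1 + j1753·0.1) = 1 + j175.3 → |·| ≈ 175.3, ∠ ≈ 89.67°
pole (1 + j1753·0.0005) = 1 + j0.8765 → |·| ≈ 1.3298, ∠ ≈ 41.23°
|L| = 0.002 · 876.5 / (175.3 · 1.3298) ≈ 0.0075199
Gain = 20 log₁₀(0.0075199) ≈ -42.48 dB

-42.5 dB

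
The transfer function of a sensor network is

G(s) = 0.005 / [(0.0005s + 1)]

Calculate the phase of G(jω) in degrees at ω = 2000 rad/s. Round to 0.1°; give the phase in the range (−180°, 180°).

-45.0°

At ω = 2000 rad/s:
pole (1 + j2000·0.0005) = 1 + j1 → |·| ≈ 1.4142, ∠ ≈ 45.00°
∠G = (0°) − (45.00°) = -45.00°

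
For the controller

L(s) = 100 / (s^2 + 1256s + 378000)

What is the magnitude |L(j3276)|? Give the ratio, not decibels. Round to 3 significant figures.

Substitute s = j3276:
Numerator: 100 = 100 + j0
Denominator: (j3276)^2 + 1256(j3276) + 378000 = -10354176 + j4114656
|N| = √(100² + 0²) ≈ 100, ∠N ≈ 0.00°
|D| = √(10354176² + 4114656²) ≈ 1.1142e+07, ∠D ≈ 158.33°
|L| = 100 / 1.1142e+07 ≈ 8.975e-06

8.98e-06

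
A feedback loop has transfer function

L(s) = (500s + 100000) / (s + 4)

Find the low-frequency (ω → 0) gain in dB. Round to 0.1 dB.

88.0 dB

L(0) = 100000 / 4 = 25000
20 log₁₀(25000) ≈ 87.96 dB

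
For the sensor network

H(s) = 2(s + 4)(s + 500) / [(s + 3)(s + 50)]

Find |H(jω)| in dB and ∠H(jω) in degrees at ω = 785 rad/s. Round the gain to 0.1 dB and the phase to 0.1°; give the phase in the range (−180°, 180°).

7.5 dB, -28.9°

At s = jω = j785:
zero (s+4): 4 + j785 → |·| = √(4²+785²) = √616241 ≈ 785.01, ∠ = arctan(785/4) ≈ 89.71°
zero (s+500): 500 + j785 → |·| = √(500²+785²) = √866225 ≈ 930.71, ∠ = arctan(785/500) ≈ 57.51°
pole (s+3): 3 + j785 → |·| = √(3²+785²) = √616234 ≈ 785.01, ∠ = arctan(785/3) ≈ 89.78°
pole (s+50): 50 + j785 → |·| = √(50²+785²) = √618725 ≈ 786.59, ∠ = arctan(785/50) ≈ 86.36°
|H| = 2 · 7.3062e+05 / 6.1748e+05 ≈ 2.3665
Gain = 20 log₁₀(2.3665) ≈ 7.48 dB
∠H = 147.22° − 176.14° = -28.92°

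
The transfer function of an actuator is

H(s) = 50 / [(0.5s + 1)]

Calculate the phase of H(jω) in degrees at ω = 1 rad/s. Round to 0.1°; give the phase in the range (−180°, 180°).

-26.6°

At ω = 1 rad/s:
pole (1 + j1·0.5) = 1 + j0.5 → |·| ≈ 1.118, ∠ ≈ 26.57°
∠H = (0°) − (26.57°) = -26.57°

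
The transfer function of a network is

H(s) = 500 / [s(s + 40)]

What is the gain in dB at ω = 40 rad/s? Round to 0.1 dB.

-13.1 dB

At s = jω = j40:
pole (s+40): 40 + j40 → |·| = √(40²+40²) = √3200 ≈ 56.569, ∠ = arctan(40/40) ≈ 45.00°
pole at origin: |s| = 40, ∠ = 90.00° (in denominator)
|H| = 500 / 2262.8 ≈ 0.22097
Gain = 20 log₁₀(0.22097) ≈ -13.11 dB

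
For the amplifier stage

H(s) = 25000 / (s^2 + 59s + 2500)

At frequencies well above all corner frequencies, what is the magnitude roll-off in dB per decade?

-40 dB/decade

Each pole contributes −20 dB/decade at high frequency; each zero contributes +20 dB/decade.
Net: 0 zero(s) − 2 pole(s) → -40 dB/decade.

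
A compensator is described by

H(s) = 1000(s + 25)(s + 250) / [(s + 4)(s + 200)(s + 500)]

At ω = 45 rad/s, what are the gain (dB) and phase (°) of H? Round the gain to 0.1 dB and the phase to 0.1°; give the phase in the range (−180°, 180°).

9.0 dB, -31.6°

At s = jω = j45:
zero (s+25): 25 + j45 → |·| = √(25²+45²) = √2650 ≈ 51.478, ∠ = arctan(45/25) ≈ 60.95°
zero (s+250): 250 + j45 → |·| = √(250²+45²) = √64525 ≈ 254.02, ∠ = arctan(45/250) ≈ 10.20°
pole (s+4): 4 + j45 → |·| = √(4²+45²) = √2041 ≈ 45.177, ∠ = arctan(45/4) ≈ 84.92°
pole (s+200): 200 + j45 → |·| = √(200²+45²) = √42025 ≈ 205, ∠ = arctan(45/200) ≈ 12.68°
pole (s+500): 500 + j45 → |·| = √(500²+45²) = √252025 ≈ 502.02, ∠ = arctan(45/500) ≈ 5.14°
|H| = 1000 · 13076 / 4.6494e+06 ≈ 2.8124
Gain = 20 log₁₀(2.8124) ≈ 8.98 dB
∠H = 71.15° − 102.74° = -31.59°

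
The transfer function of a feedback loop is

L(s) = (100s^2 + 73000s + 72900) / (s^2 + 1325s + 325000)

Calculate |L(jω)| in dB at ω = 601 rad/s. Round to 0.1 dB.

37.1 dB

Substitute s = j601:
Numerator: 100(j601)^2 + 73000(j601) + 72900 = -36047200 + j43873000
Denominator: (j601)^2 + 1325(j601) + 325000 = -36201 + j796325
|N| = √(36047200² + 43873000²) ≈ 5.6782e+07, ∠N ≈ 129.41°
|D| = √(36201² + 796325²) ≈ 7.9715e+05, ∠D ≈ 92.60°
|L| = 5.6782e+07 / 7.9715e+05 ≈ 71.231
Gain = 20 log₁₀(71.231) ≈ 37.05 dB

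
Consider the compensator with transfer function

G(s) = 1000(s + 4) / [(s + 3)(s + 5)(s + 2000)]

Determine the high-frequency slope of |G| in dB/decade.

-40 dB/decade

Each pole contributes −20 dB/decade at high frequency; each zero contributes +20 dB/decade.
Net: 1 zero(s) − 3 pole(s) → -40 dB/decade.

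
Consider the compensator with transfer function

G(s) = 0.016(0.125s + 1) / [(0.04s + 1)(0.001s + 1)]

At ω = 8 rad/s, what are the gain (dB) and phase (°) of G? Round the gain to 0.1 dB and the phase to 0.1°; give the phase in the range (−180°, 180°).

-33.3 dB, 26.8°

At ω = 8 rad/s:
zero (1 + j8·0.125) = 1 + j1 → |·| ≈ 1.4142, ∠ ≈ 45.00°
pole (1 + j8·0.04) = 1 + j0.32 → |·| ≈ 1.05, ∠ ≈ 17.74°
pole (1 + j8·0.001) = 1 + j0.008 → |·| ≈ 1, ∠ ≈ 0.46°
|G| = 0.016 · 1.4142 / (1.05 · 1) ≈ 0.02155
Gain = 20 log₁₀(0.02155) ≈ -33.33 dB
∠G = (45.00°) − (17.74° + 0.46°) = 26.80°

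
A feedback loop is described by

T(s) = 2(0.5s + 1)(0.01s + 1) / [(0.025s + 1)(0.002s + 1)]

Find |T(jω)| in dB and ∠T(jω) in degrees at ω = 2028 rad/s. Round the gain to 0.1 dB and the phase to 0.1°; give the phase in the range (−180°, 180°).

45.8 dB, 12.1°

At ω = 2028 rad/s:
zero (1 + j2028·0.5) = 1 + j1014 → |·| ≈ 1014, ∠ ≈ 89.94°
zero (1 + j2028·0.01) = 1 + j20.28 → |·| ≈ 20.305, ∠ ≈ 87.18°
pole (1 + j2028·0.025) = 1 + j50.7 → |·| ≈ 50.71, ∠ ≈ 88.87°
pole (1 + j2028·0.002) = 1 + j4.056 → |·| ≈ 4.1775, ∠ ≈ 76.15°
|T| = 2 · 1014 · 20.305 / (50.71 · 4.1775) ≈ 194.38
Gain = 20 log₁₀(194.38) ≈ 45.77 dB
∠T = (89.94° + 87.18°) − (88.87° + 76.15°) = 12.10°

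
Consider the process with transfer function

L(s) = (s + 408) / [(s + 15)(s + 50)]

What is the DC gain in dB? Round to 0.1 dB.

-5.3 dB

L(0) = 1·408 / (15·50) = 0.544
20 log₁₀(0.544) ≈ -5.29 dB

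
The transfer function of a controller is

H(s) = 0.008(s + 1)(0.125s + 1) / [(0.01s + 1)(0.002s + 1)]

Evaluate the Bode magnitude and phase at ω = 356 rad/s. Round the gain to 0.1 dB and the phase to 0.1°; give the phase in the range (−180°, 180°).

28.9 dB, 68.8°

At ω = 356 rad/s:
zero (1 + j356·1) = 1 + j356 → |·| ≈ 356, ∠ ≈ 89.84°
zero (1 + j356·0.125) = 1 + j44.5 → |·| ≈ 44.511, ∠ ≈ 88.71°
pole (1 + j356·0.01) = 1 + j3.56 → |·| ≈ 3.6978, ∠ ≈ 74.31°
pole (1 + j356·0.002) = 1 + j0.712 → |·| ≈ 1.2276, ∠ ≈ 35.45°
|H| = 0.008 · 356 · 44.511 / (3.6978 · 1.2276) ≈ 27.926
Gain = 20 log₁₀(27.926) ≈ 28.92 dB
∠H = (89.84° + 88.71°) − (74.31° + 35.45°) = 68.79°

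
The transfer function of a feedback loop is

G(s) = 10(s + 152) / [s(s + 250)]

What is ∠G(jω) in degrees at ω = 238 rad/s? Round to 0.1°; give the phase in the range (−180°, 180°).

At s = jω = j238:
zero (s+152): 152 + j238 → |·| = √(152²+238²) = √79748 ≈ 282.4, ∠ = arctan(238/152) ≈ 57.44°
pole (s+250): 250 + j238 → |·| = √(250²+238²) = √119144 ≈ 345.17, ∠ = arctan(238/250) ≈ 43.59°
pole at origin: |s| = 238, ∠ = 90.00° (in denominator)
∠G = 57.44° − 133.59° = -76.15°

-76.2°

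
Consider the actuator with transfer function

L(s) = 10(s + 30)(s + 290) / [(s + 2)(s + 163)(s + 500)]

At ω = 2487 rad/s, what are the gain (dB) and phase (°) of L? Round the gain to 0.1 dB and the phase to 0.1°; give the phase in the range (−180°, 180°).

At s = jω = j2487:
zero (s+30): 30 + j2487 → |·| = √(30²+2487²) = √6186069 ≈ 2487.2, ∠ = arctan(2487/30) ≈ 89.31°
zero (s+290): 290 + j2487 → |·| = √(290²+2487²) = √6269269 ≈ 2503.9, ∠ = arctan(2487/290) ≈ 83.35°
pole (s+2): 2 + j2487 → |·| = √(2²+2487²) = √6185173 ≈ 2487, ∠ = arctan(2487/2) ≈ 89.95°
pole (s+163): 163 + j2487 → |·| = √(163²+2487²) = √6211738 ≈ 2492.3, ∠ = arctan(2487/163) ≈ 86.25°
pole (s+500): 500 + j2487 → |·| = √(500²+2487²) = √6435169 ≈ 2536.8, ∠ = arctan(2487/500) ≈ 78.63°
|L| = 10 · 6.2277e+06 / 1.5724e+10 ≈ 0.0039606
Gain = 20 log₁₀(0.0039606) ≈ -48.04 dB
∠L = 172.66° − 254.83° = -82.17°

-48.0 dB, -82.2°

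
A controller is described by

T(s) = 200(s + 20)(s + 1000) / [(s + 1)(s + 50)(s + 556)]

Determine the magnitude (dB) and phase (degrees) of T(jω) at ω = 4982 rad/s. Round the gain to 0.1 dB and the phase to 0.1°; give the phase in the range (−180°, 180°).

-27.8 dB, -94.6°

At s = jω = j4982:
zero (s+20): 20 + j4982 → |·| = √(20²+4982²) = √24820724 ≈ 4982, ∠ = arctan(4982/20) ≈ 89.77°
zero (s+1000): 1000 + j4982 → |·| = √(1000²+4982²) = √25820324 ≈ 5081.4, ∠ = arctan(4982/1000) ≈ 78.65°
pole (s+1): 1 + j4982 → |·| = √(1²+4982²) = √24820325 ≈ 4982, ∠ = arctan(4982/1) ≈ 89.99°
pole (s+50): 50 + j4982 → |·| = √(50²+4982²) = √24822824 ≈ 4982.3, ∠ = arctan(4982/50) ≈ 89.42°
pole (s+556): 556 + j4982 → |·| = √(556²+4982²) = √25129460 ≈ 5012.9, ∠ = arctan(4982/556) ≈ 83.63°
|T| = 200 · 2.5316e+07 / 1.2443e+11 ≈ 0.040691
Gain = 20 log₁₀(0.040691) ≈ -27.81 dB
∠T = 168.42° − 263.04° = -94.62°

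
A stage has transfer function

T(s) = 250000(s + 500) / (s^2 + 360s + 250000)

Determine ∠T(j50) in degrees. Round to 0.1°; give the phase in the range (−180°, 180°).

At s = jω = j50:
zero (s+500): 500 + j50 → |·| = √(500²+50²) = √252500 ≈ 502.49, ∠ = arctan(50/500) ≈ 5.71°
quadratic: (j50)² + 360·j50 + 250000 = 247500 + j18000 → |·| ≈ 2.4815e+05, ∠ ≈ 4.16°
∠T = 5.71° − 4.16° = 1.55°

1.6°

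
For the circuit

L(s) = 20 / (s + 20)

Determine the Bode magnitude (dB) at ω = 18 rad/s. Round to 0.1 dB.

At s = jω = j18:
pole (s+20): 20 + j18 → |·| = √(20²+18²) = √724 ≈ 26.907, ∠ = arctan(18/20) ≈ 41.99°
|L| = 20 / 26.907 ≈ 0.7433
Gain = 20 log₁₀(0.7433) ≈ -2.58 dB

-2.6 dB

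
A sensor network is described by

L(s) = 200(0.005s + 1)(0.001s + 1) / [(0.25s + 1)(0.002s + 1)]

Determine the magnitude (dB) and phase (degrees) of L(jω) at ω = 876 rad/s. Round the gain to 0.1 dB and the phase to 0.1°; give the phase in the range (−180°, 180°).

8.6 dB, -31.7°

At ω = 876 rad/s:
zero (1 + j876·0.005) = 1 + j4.38 → |·| ≈ 4.4927, ∠ ≈ 77.14°
zero (1 + j876·0.001) = 1 + j0.876 → |·| ≈ 1.3294, ∠ ≈ 41.22°
pole (1 + j876·0.25) = 1 + j219 → |·| ≈ 219, ∠ ≈ 89.74°
pole (1 + j876·0.002) = 1 + j1.752 → |·| ≈ 2.0173, ∠ ≈ 60.28°
|L| = 200 · 4.4927 · 1.3294 / (219 · 2.0173) ≈ 2.7038
Gain = 20 log₁₀(2.7038) ≈ 8.64 dB
∠L = (77.14° + 41.22°) − (89.74° + 60.28°) = -31.66°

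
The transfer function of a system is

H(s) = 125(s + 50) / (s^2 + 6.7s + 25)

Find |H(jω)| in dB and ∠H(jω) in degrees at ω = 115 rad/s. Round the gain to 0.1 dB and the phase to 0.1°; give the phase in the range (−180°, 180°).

At s = jω = j115:
zero (s+50): 50 + j115 → |·| = √(50²+115²) = √15725 ≈ 125.4, ∠ = arctan(115/50) ≈ 66.50°
quadratic: (j115)² + 6.7·j115 + 25 = -13200 + j770.5 → |·| ≈ 13222, ∠ ≈ 176.66°
|H| = 125 · 125.4 / 13222 ≈ 1.1855
Gain = 20 log₁₀(1.1855) ≈ 1.48 dB
∠H = 66.50° − 176.66° = -110.16°

1.5 dB, -110.2°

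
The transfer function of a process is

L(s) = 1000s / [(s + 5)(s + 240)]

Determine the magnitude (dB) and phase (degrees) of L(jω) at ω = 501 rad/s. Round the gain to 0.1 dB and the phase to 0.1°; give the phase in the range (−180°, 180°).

5.1 dB, -63.8°

At s = jω = j501:
zero at origin: s = j501 → |·| = 501, ∠ = 90.00°
pole (s+5): 5 + j501 → |·| = √(5²+501²) = √251026 ≈ 501.02, ∠ = arctan(501/5) ≈ 89.43°
pole (s+240): 240 + j501 → |·| = √(240²+501²) = √308601 ≈ 555.52, ∠ = arctan(501/240) ≈ 64.40°
|L| = 1000 · 501 / 2.7833e+05 ≈ 1.8
Gain = 20 log₁₀(1.8) ≈ 5.11 dB
∠L = 90.00° − 153.83° = -63.83°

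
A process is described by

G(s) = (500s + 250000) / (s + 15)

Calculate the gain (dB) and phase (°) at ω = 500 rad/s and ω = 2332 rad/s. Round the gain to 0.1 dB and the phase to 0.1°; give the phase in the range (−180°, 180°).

ω = 500: 57.0 dB, -43.3°; ω = 2332: 54.2 dB, -11.7°

Substitute s = j500:
Numerator: 500(j500) + 250000 = 250000 + j250000
Denominator: (j500) + 15 = 15 + j500
|N| = √(250000² + 250000²) ≈ 3.5355e+05, ∠N ≈ 45.00°
|D| = √(15² + 500²) ≈ 500.22, ∠D ≈ 88.28°
|G| = 3.5355e+05 / 500.22 ≈ 706.79
Gain = 20 log₁₀(706.79) ≈ 56.99 dB
∠G = 45.00° − 88.28° = -43.28°

Substitute s = j2332:
Numerator: 500(j2332) + 250000 = 250000 + j1166000
Denominator: (j2332) + 15 = 15 + j2332
|N| = √(250000² + 1166000²) ≈ 1.1925e+06, ∠N ≈ 77.90°
|D| = √(15² + 2332²) ≈ 2332, ∠D ≈ 89.63°
|G| = 1.1925e+06 / 2332 ≈ 511.36
Gain = 20 log₁₀(511.36) ≈ 54.17 dB
∠G = 77.90° − 89.63° = -11.73°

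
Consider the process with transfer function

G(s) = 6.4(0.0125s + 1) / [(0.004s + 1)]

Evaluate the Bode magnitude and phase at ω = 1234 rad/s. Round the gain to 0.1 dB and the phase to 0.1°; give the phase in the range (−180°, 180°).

25.9 dB, 7.7°

At ω = 1234 rad/s:
zero (1 + j1234·0.0125) = 1 + j15.425 → |·| ≈ 15.457, ∠ ≈ 86.29°
pole (1 + j1234·0.004) = 1 + j4.936 → |·| ≈ 5.0363, ∠ ≈ 78.55°
|G| = 6.4 · 15.457 / (5.0363) ≈ 19.642
Gain = 20 log₁₀(19.642) ≈ 25.86 dB
∠G = (86.29°) − (78.55°) = 7.74°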